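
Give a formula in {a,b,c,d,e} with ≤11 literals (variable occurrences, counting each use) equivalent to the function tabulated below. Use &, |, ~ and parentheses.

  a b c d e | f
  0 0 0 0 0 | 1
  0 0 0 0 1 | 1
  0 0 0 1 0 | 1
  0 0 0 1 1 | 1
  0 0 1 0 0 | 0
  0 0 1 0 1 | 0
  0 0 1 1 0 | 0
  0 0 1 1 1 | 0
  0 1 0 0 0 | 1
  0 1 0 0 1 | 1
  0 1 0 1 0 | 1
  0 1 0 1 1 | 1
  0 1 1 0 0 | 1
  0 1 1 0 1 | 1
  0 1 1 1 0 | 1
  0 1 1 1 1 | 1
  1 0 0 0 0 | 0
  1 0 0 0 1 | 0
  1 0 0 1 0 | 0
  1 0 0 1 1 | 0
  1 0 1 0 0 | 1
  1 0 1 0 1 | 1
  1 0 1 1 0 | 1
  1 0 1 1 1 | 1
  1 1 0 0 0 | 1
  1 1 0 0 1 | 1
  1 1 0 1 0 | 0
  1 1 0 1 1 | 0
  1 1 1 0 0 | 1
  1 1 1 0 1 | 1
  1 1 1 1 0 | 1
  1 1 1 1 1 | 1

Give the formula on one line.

  ~a = 11111111111111110000000000000000
  ~d = 11001100110011001100110011001100
  (a & b) = 00000000000000000000000011111111
  (~d & (a & b)) = 00000000000000000000000011001100
  ~c = 11110000111100001111000011110000
  ((~d & (a & b)) & ~c) = 00000000000000000000000011000000
  (~a | ((~d & (a & b)) & ~c)) = 11111111111111110000000011000000
  ((~a | ((~d & (a & b)) & ~c)) | c) = 11111111111111110000111111001111
  (b | a) = 00000000111111111111111111111111
  ((b | a) | ~c) = 11110000111111111111111111111111
  (((~a | ((~d & (a & b)) & ~c)) | c) & ((b | a) | ~c)) = 11110000111111110000111111001111

(((~a | ((~d & (a & b)) & ~c)) | c) & ((b | a) | ~c))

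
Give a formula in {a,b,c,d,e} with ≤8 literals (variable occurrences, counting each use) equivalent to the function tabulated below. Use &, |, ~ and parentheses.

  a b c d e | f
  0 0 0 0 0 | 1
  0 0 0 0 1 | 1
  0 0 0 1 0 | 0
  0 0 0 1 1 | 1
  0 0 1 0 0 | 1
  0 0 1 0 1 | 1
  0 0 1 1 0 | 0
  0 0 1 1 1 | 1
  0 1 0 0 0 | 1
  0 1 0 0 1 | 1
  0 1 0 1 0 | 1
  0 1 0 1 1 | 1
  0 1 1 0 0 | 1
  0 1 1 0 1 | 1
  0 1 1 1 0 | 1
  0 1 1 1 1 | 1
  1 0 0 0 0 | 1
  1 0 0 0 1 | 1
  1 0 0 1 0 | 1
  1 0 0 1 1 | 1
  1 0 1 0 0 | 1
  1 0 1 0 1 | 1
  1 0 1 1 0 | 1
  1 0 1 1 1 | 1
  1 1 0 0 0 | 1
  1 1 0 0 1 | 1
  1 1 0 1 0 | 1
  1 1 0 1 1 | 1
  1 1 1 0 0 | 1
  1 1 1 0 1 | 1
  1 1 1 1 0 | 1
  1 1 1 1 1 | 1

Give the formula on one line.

  (a | e) = 01010101010101011111111111111111
  ~a = 11111111111111110000000000000000
  ~d = 11001100110011001100110011001100
  ~e = 10101010101010101010101010101010
  (~d & ~e) = 10001000100010001000100010001000
  (~a & (~d & ~e)) = 10001000100010000000000000000000
  ((~a & (~d & ~e)) | a) = 10001000100010001111111111111111
  ~b = 11111111000000001111111100000000
  (((~a & (~d & ~e)) | a) & ~b) = 10001000000000001111111100000000
  ((((~a & (~d & ~e)) | a) & ~b) | b) = 10001000111111111111111111111111
  ((a | e) | ((((~a & (~d & ~e)) | a) & ~b) | b)) = 11011101111111111111111111111111

((a | e) | ((((~a & (~d & ~e)) | a) & ~b) | b))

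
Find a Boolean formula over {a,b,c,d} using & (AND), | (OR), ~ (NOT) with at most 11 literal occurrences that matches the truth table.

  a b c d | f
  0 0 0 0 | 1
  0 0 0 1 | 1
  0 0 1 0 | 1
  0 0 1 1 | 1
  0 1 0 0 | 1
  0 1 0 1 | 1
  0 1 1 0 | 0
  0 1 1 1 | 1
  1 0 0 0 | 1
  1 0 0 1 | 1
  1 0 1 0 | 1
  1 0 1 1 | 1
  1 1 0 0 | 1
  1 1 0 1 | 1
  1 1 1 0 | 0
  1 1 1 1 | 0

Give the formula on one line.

  ~b = 1111000011110000
  (b & a) = 0000000000001111
  ((b & a) | c) = 0011001100111111
  ~a = 1111111100000000
  (~a | ~b) = 1111111111110000
  ((~a | ~b) & d) = 0101010101010000
  (((b & a) | c) & ((~a | ~b) & d)) = 0001000100010000
  (~b | (((b & a) | c) & ((~a | ~b) & d))) = 1111000111110000
  ~c = 1100110011001100
  ((~b | (((b & a) | c) & ((~a | ~b) & d))) | ~c) = 1111110111111100

((~b | (((b & a) | c) & ((~a | ~b) & d))) | ~c)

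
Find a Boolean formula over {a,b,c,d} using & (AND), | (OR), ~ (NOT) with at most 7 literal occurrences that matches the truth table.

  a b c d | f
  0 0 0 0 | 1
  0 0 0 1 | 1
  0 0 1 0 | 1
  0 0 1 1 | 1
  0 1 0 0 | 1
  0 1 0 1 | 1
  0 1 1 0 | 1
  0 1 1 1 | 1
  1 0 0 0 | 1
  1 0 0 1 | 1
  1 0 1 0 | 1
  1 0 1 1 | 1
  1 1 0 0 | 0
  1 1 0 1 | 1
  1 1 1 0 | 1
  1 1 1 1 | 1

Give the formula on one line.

  ~b = 1111000011110000
  (c | ~b) = 1111001111110011
  ~a = 1111111100000000
  ((c | ~b) | ~a) = 1111111111110011
  (((c | ~b) | ~a) | d) = 1111111111110111

(((c | ~b) | ~a) | d)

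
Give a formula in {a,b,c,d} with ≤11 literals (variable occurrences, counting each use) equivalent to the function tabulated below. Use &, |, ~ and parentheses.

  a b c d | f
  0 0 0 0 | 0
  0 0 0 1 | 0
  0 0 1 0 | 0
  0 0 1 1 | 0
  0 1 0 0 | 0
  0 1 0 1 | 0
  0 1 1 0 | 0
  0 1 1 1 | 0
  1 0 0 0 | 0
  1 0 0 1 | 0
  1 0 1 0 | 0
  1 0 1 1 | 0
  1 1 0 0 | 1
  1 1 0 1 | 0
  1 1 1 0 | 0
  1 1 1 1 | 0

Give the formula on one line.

  ~d = 1010101010101010
  (~d & b) = 0000101000001010
  ~b = 1111000011110000
  (~b | d) = 1111010111110101
  (c & (~b | d)) = 0011000100110001
  ~c = 1100110011001100
  (b & ~c) = 0000110000001100
  ((c & (~b | d)) | (b & ~c)) = 0011110100111101
  ((~d & b) & ((c & (~b | d)) | (b & ~c))) = 0000100000001000
  (a & ((~d & b) & ((c & (~b | d)) | (b & ~c)))) = 0000000000001000

(a & ((~d & b) & ((c & (~b | d)) | (b & ~c))))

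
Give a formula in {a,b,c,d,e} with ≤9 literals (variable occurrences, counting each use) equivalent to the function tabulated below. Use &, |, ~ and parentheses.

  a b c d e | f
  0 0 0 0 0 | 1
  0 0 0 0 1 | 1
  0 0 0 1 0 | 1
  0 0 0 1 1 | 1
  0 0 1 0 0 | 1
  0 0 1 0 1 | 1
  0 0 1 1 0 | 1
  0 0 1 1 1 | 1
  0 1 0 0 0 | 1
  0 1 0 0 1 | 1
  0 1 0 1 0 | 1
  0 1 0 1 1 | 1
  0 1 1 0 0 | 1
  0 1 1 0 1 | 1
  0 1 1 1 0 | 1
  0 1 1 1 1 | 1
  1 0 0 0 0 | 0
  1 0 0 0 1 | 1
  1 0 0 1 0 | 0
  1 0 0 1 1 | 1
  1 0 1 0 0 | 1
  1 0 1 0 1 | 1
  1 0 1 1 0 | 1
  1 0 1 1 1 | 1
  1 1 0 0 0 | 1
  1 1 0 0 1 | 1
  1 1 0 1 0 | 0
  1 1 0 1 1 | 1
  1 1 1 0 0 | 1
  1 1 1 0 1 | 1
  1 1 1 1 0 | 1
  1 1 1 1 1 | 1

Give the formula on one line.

((((e | b) | c) & (e | (c | ~d))) | (e | ~a))

  (e | b) = 01010101111111110101010111111111
  ((e | b) | c) = 01011111111111110101111111111111
  ~d = 11001100110011001100110011001100
  (c | ~d) = 11001111110011111100111111001111
  (e | (c | ~d)) = 11011111110111111101111111011111
  (((e | b) | c) & (e | (c | ~d))) = 01011111110111110101111111011111
  ~a = 11111111111111110000000000000000
  (e | ~a) = 11111111111111110101010101010101
  ((((e | b) | c) & (e | (c | ~d))) | (e | ~a)) = 11111111111111110101111111011111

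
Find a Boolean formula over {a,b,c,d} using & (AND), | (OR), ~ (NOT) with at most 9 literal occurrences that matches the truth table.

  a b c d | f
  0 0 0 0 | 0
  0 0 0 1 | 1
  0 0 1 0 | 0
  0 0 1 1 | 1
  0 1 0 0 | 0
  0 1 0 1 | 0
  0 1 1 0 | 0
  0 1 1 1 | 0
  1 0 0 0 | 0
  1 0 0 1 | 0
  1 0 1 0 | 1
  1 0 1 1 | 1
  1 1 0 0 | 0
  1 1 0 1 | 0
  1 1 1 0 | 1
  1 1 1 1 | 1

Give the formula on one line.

  ~a = 1111111100000000
  (c | ~a) = 1111111100110011
  (a & d) = 0000000001010101
  (c | (a & d)) = 0011001101110111
  (a & (c | (a & d))) = 0000000001110111
  ~b = 1111000011110000
  (d & ~b) = 0101000001010000
  ((a & (c | (a & d))) | (d & ~b)) = 0101000001110111
  ((c | ~a) & ((a & (c | (a & d))) | (d & ~b))) = 0101000000110011

((c | ~a) & ((a & (c | (a & d))) | (d & ~b)))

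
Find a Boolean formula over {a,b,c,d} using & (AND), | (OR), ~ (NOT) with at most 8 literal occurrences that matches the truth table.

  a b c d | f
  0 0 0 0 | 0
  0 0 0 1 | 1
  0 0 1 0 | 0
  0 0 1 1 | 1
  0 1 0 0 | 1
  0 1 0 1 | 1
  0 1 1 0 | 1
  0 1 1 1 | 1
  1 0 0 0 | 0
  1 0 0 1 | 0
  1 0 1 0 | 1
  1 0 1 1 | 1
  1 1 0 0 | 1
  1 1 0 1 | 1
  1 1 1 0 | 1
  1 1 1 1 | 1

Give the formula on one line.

  ~a = 1111111100000000
  (d & ~a) = 0101010100000000
  (c & a) = 0000000000110011
  ((d & ~a) | (c & a)) = 0101010100110011
  (b | ((d & ~a) | (c & a))) = 0101111100111111

(b | ((d & ~a) | (c & a)))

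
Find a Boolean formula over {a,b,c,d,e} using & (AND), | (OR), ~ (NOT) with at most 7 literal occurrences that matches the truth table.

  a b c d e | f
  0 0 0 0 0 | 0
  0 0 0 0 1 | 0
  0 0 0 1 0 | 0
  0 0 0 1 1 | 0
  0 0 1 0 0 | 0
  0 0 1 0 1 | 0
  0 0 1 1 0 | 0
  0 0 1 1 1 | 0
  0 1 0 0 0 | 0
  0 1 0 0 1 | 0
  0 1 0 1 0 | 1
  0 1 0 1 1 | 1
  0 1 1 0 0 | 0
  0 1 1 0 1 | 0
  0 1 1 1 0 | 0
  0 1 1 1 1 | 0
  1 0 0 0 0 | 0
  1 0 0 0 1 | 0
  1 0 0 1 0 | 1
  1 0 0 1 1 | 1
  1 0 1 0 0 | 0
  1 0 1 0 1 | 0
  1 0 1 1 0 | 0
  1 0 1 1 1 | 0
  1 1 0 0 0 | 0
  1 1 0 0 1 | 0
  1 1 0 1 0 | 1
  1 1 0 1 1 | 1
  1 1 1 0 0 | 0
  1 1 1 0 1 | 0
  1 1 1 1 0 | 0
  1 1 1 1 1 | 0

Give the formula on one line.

  ~c = 11110000111100001111000011110000
  (b | a) = 00000000111111111111111111111111
  (~c & (b | a)) = 00000000111100001111000011110000
  ~a = 11111111111111110000000000000000
  (e & ~a) = 01010101010101010000000000000000
  (~c | (e & ~a)) = 11110101111101011111000011110000
  ((~c | (e & ~a)) & d) = 00110001001100010011000000110000
  ((~c & (b | a)) & ((~c | (e & ~a)) & d)) = 00000000001100000011000000110000

((~c & (b | a)) & ((~c | (e & ~a)) & d))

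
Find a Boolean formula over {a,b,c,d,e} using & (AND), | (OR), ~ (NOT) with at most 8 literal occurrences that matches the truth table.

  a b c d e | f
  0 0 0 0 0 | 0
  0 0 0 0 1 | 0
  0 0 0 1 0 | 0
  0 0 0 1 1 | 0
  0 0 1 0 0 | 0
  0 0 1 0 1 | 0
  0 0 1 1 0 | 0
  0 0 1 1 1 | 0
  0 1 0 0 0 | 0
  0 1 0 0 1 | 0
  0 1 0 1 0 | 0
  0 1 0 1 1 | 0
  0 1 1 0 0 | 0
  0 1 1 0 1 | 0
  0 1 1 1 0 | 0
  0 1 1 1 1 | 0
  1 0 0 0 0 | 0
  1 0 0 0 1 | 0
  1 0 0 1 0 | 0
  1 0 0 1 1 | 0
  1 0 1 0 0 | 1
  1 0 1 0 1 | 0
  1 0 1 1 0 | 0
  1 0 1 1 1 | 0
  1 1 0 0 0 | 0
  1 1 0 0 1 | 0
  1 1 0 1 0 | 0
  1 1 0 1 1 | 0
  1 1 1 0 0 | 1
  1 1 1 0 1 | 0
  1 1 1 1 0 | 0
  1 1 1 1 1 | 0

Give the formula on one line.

  ~d = 11001100110011001100110011001100
  (~d & c) = 00001100000011000000110000001100
  (b | d) = 00110011111111110011001111111111
  (e & (b | d)) = 00010001010101010001000101010101
  ((~d & c) | (e & (b | d))) = 00011101010111010001110101011101
  ~e = 10101010101010101010101010101010
  (a & ~e) = 00000000000000001010101010101010
  (((~d & c) | (e & (b | d))) & (a & ~e)) = 00000000000000000000100000001000

(((~d & c) | (e & (b | d))) & (a & ~e))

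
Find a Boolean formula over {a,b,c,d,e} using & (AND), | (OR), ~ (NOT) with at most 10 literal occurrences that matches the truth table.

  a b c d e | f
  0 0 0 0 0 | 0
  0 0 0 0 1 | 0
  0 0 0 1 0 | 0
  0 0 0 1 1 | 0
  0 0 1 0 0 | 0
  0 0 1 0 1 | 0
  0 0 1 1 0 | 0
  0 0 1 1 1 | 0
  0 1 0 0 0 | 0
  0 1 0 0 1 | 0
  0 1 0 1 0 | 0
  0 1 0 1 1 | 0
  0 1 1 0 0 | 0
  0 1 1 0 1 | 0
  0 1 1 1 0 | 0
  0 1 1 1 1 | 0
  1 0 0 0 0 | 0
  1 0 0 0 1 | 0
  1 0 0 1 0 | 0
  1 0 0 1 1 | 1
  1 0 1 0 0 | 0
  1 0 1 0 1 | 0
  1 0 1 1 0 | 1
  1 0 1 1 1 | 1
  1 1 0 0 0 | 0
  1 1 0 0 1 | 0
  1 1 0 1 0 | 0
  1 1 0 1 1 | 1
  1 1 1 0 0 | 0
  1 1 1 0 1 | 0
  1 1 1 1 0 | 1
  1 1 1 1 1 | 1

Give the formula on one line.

  (e | b) = 01010101111111110101010111111111
  ((e | b) | c) = 01011111111111110101111111111111
  (d & a) = 00000000000000000011001100110011
  (((e | b) | c) & (d & a)) = 00000000000000000001001100110011
  ~e = 10101010101010101010101010101010
  (c & ~e) = 00001010000010100000101000001010
  ((c & ~e) | e) = 01011111010111110101111101011111
  (d & ((c & ~e) | e)) = 00010011000100110001001100010011
  ((((e | b) | c) & (d & a)) & (d & ((c & ~e) | e))) = 00000000000000000001001100010011

((((e | b) | c) & (d & a)) & (d & ((c & ~e) | e)))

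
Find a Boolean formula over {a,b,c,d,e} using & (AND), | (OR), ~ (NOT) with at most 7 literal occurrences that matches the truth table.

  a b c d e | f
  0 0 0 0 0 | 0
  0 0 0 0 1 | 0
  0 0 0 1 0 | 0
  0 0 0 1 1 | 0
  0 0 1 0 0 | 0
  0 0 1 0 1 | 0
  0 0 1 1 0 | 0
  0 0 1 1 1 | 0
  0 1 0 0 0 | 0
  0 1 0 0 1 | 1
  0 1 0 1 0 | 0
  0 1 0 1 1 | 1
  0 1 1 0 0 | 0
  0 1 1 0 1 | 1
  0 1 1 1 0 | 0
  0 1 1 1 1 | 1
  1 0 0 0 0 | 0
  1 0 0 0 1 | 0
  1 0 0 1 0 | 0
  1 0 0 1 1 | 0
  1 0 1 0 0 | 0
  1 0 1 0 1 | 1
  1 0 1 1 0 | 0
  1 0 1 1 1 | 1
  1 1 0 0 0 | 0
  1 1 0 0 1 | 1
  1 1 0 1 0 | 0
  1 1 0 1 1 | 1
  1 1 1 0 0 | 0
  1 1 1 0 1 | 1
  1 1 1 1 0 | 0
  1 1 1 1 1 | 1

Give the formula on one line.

  (c & a) = 00000000000000000000111100001111
  (b | (c & a)) = 00000000111111110000111111111111
  (e & (b | (c & a))) = 00000000010101010000010101010101

(e & (b | (c & a)))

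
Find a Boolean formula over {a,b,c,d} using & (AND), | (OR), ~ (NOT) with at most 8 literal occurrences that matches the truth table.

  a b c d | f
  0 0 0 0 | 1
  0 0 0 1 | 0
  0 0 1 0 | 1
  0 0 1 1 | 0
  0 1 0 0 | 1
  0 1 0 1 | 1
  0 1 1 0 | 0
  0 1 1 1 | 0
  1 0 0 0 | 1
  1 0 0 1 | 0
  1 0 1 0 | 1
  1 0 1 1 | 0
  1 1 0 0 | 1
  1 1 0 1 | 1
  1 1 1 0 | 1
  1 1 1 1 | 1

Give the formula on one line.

  ~d = 1010101010101010
  ~b = 1111000011110000
  (~d & ~b) = 1010000010100000
  ~c = 1100110011001100
  (a | ~c) = 1100110011111111
  ((a | ~c) & b) = 0000110000001111
  ((~d & ~b) | ((a | ~c) & b)) = 1010110010101111

((~d & ~b) | ((a | ~c) & b))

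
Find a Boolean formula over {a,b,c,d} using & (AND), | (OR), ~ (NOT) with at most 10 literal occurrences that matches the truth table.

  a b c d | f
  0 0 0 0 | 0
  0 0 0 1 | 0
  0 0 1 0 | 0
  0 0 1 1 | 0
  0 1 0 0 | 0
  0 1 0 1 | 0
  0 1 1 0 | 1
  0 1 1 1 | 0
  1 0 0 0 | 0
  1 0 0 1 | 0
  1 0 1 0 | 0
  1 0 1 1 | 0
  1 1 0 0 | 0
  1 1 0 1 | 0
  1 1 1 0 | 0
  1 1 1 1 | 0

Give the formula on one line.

  ~a = 1111111100000000
  (b & ~a) = 0000111100000000
  ((b & ~a) & c) = 0000001100000000
  ~c = 1100110011001100
  (d & ~c) = 0100010001000100
  (b | ~a) = 1111111100001111
  ((d & ~c) | (b | ~a)) = 1111111101001111
  ~d = 1010101010101010
  (((d & ~c) | (b | ~a)) & ~d) = 1010101000001010
  (((b & ~a) & c) & (((d & ~c) | (b | ~a)) & ~d)) = 0000001000000000

(((b & ~a) & c) & (((d & ~c) | (b | ~a)) & ~d))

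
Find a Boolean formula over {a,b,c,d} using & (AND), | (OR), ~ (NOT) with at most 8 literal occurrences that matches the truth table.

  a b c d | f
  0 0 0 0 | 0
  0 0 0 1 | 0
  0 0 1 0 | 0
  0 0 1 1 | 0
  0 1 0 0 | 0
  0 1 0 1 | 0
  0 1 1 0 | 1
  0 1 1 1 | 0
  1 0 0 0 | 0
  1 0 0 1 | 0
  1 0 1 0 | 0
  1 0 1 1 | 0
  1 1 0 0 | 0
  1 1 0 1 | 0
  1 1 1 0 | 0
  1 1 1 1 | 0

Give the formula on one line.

  ~c = 1100110011001100
  ~d = 1010101010101010
  ~a = 1111111100000000
  (~d & ~a) = 1010101000000000
  (~c | (~d & ~a)) = 1110111011001100
  (c & b) = 0000001100000011
  ((~c | (~d & ~a)) & (c & b)) = 0000001000000000

((~c | (~d & ~a)) & (c & b))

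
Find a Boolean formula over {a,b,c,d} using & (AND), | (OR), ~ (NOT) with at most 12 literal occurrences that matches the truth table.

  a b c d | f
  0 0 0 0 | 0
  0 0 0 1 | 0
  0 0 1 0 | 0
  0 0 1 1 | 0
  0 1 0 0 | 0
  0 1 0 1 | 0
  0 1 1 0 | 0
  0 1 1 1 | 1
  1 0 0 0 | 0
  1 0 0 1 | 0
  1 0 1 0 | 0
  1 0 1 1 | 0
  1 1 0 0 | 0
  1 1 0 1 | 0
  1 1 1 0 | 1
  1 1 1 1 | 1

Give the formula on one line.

  ~c = 1100110011001100
  (b | ~c) = 1100111111001111
  (c & (b | ~c)) = 0000001100000011
  ~d = 1010101010101010
  (c | ~d) = 1011101110111011
  ~a = 1111111100000000
  (c & d) = 0001000100010001
  (~a & (c & d)) = 0001000100000000
  (a | (~a & (c & d))) = 0001000111111111
  ((c | ~d) & (a | (~a & (c & d)))) = 0001000110111011
  ((c & (b | ~c)) & ((c | ~d) & (a | (~a & (c & d))))) = 0000000100000011

((c & (b | ~c)) & ((c | ~d) & (a | (~a & (c & d)))))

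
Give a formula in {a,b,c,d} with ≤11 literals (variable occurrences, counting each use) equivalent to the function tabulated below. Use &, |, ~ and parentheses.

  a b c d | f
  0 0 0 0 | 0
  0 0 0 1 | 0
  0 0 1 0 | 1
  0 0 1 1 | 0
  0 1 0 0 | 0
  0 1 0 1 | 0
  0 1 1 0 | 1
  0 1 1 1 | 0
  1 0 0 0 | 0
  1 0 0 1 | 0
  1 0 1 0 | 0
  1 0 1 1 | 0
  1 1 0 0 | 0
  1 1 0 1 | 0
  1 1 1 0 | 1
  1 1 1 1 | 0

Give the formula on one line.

((~a | (b | ~c)) & (c & (~d | ((b | a) & ~b))))

  ~a = 1111111100000000
  ~c = 1100110011001100
  (b | ~c) = 1100111111001111
  (~a | (b | ~c)) = 1111111111001111
  ~d = 1010101010101010
  (b | a) = 0000111111111111
  ~b = 1111000011110000
  ((b | a) & ~b) = 0000000011110000
  (~d | ((b | a) & ~b)) = 1010101011111010
  (c & (~d | ((b | a) & ~b))) = 0010001000110010
  ((~a | (b | ~c)) & (c & (~d | ((b | a) & ~b)))) = 0010001000000010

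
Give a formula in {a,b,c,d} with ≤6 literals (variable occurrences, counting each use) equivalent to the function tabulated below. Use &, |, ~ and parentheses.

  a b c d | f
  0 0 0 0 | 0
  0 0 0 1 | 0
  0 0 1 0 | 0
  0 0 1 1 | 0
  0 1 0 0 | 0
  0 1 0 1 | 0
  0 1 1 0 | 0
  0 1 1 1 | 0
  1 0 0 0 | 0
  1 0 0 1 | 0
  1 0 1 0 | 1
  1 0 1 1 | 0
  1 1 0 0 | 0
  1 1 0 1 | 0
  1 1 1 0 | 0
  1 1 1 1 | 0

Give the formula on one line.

  ~d = 1010101010101010
  (c & a) = 0000000000110011
  ~b = 1111000011110000
  ((c & a) & ~b) = 0000000000110000
  (~d & ((c & a) & ~b)) = 0000000000100000

(~d & ((c & a) & ~b))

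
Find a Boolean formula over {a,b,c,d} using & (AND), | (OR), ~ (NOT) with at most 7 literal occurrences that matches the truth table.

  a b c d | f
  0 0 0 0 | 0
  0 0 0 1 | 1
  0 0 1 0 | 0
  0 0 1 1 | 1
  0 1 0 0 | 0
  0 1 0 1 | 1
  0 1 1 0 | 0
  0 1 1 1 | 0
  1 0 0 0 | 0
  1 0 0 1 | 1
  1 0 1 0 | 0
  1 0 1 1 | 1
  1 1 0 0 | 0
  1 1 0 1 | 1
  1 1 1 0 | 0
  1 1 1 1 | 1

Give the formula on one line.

  ~b = 1111000011110000
  ~c = 1100110011001100
  (~b | ~c) = 1111110011111100
  (~b | a) = 1111000011111111
  ((~b | ~c) | (~b | a)) = 1111110011111111
  (d & ((~b | ~c) | (~b | a))) = 0101010001010101

(d & ((~b | ~c) | (~b | a)))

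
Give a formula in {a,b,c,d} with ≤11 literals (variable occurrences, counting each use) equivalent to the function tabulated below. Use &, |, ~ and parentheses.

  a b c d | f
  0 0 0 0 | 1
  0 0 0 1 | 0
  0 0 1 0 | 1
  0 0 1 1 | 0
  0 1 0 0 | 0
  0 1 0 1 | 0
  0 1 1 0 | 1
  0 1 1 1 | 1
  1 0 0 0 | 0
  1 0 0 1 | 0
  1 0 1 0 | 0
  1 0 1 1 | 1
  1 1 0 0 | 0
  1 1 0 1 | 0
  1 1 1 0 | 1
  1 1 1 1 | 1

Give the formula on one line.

  (c & b) = 0000001100000011
  (a & c) = 0000000000110011
  ~d = 1010101010101010
  ((a & c) | ~d) = 1010101010111011
  ~b = 1111000011110000
  (c | ~b) = 1111001111110011
  ~a = 1111111100000000
  (~a | d) = 1111111101010101
  ((c | ~b) & (~a | d)) = 1111001101010001
  (((a & c) | ~d) & ((c | ~b) & (~a | d))) = 1010001000010001
  ((c & b) | (((a & c) | ~d) & ((c | ~b) & (~a | d)))) = 1010001100010011

((c & b) | (((a & c) | ~d) & ((c | ~b) & (~a | d))))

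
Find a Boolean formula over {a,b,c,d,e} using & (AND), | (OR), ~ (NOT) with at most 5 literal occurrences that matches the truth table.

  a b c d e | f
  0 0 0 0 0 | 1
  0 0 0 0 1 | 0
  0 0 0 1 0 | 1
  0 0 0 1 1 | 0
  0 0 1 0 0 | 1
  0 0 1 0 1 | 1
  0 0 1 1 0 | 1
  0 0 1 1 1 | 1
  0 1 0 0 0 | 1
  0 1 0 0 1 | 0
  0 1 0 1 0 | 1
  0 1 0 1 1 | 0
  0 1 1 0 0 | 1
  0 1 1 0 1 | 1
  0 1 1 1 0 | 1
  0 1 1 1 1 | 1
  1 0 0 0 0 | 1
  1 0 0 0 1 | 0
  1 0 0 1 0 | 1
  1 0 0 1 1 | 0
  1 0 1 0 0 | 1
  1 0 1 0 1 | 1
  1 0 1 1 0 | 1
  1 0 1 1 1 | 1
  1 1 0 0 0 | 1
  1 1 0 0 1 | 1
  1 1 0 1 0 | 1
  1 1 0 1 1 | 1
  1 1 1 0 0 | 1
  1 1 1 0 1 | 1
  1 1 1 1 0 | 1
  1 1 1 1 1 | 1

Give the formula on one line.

  ~e = 10101010101010101010101010101010
  (~e | c) = 10101111101011111010111110101111
  (b & a) = 00000000000000000000000011111111
  ((~e | c) | (b & a)) = 10101111101011111010111111111111

((~e | c) | (b & a))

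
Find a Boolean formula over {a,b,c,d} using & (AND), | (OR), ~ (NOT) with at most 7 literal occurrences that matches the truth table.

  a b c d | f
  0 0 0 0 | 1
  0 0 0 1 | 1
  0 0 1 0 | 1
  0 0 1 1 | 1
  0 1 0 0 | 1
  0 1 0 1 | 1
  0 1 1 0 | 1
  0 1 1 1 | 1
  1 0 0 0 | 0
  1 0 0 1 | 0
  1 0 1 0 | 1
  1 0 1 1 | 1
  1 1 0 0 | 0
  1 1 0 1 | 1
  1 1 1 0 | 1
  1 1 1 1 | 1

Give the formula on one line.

((~a | c) | (b & d))

  ~a = 1111111100000000
  (~a | c) = 1111111100110011
  (b & d) = 0000010100000101
  ((~a | c) | (b & d)) = 1111111100110111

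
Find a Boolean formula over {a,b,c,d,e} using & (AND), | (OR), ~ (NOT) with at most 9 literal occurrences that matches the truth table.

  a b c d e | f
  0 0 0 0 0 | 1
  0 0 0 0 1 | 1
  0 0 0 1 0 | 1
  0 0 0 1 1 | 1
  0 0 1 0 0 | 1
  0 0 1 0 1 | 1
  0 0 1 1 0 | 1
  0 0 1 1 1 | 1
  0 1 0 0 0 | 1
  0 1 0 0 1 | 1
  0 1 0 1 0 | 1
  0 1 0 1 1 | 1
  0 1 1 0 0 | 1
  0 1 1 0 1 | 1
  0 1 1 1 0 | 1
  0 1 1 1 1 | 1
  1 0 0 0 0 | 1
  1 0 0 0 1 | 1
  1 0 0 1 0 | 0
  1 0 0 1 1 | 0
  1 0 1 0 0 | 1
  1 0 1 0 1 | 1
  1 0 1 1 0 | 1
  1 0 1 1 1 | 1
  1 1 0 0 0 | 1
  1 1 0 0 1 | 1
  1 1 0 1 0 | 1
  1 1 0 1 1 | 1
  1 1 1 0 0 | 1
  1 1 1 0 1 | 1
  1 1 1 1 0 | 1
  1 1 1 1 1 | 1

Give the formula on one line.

  ~d = 11001100110011001100110011001100
  (a & ~d) = 00000000000000001100110011001100
  (b | (a & ~d)) = 00000000111111111100110011111111
  ~b = 11111111000000001111111100000000
  (~b & ~d) = 11001100000000001100110000000000
  ((b | (a & ~d)) | (~b & ~d)) = 11001100111111111100110011111111
  ~a = 11111111111111110000000000000000
  ~c = 11110000111100001111000011110000
  (~a & ~c) = 11110000111100000000000000000000
  (d & c) = 00000011000000110000001100000011
  ((~a & ~c) | (d & c)) = 11110011111100110000001100000011
  (((b | (a & ~d)) | (~b & ~d)) | ((~a & ~c) | (d & c))) = 11111111111111111100111111111111

(((b | (a & ~d)) | (~b & ~d)) | ((~a & ~c) | (d & c)))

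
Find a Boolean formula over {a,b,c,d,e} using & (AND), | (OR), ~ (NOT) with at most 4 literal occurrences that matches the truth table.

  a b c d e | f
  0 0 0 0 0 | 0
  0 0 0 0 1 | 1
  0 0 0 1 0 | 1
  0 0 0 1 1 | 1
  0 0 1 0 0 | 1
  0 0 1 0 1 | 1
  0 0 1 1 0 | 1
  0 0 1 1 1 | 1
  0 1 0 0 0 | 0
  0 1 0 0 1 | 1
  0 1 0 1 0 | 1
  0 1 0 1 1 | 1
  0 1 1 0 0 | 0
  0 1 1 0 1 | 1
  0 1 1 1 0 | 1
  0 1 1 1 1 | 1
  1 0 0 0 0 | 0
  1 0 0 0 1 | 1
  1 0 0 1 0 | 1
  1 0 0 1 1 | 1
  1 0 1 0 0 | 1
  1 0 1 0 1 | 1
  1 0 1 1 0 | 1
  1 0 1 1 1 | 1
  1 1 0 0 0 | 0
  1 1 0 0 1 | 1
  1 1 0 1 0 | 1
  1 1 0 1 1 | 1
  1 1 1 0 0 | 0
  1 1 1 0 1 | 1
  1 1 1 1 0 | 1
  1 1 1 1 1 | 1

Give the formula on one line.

((d | e) | (c & ~b))

  (d | e) = 01110111011101110111011101110111
  ~b = 11111111000000001111111100000000
  (c & ~b) = 00001111000000000000111100000000
  ((d | e) | (c & ~b)) = 01111111011101110111111101110111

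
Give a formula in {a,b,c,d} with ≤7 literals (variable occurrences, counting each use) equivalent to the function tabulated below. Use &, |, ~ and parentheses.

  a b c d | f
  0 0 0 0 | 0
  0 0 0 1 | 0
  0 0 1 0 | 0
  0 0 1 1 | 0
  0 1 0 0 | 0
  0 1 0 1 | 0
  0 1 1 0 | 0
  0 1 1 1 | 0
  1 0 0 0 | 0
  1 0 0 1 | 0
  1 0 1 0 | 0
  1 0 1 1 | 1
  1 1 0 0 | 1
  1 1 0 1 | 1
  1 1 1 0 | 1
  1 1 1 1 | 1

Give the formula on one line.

  (d & c) = 0001000100010001
  (b | (d & c)) = 0001111100011111
  (a & (b | (d & c))) = 0000000000011111

(a & (b | (d & c)))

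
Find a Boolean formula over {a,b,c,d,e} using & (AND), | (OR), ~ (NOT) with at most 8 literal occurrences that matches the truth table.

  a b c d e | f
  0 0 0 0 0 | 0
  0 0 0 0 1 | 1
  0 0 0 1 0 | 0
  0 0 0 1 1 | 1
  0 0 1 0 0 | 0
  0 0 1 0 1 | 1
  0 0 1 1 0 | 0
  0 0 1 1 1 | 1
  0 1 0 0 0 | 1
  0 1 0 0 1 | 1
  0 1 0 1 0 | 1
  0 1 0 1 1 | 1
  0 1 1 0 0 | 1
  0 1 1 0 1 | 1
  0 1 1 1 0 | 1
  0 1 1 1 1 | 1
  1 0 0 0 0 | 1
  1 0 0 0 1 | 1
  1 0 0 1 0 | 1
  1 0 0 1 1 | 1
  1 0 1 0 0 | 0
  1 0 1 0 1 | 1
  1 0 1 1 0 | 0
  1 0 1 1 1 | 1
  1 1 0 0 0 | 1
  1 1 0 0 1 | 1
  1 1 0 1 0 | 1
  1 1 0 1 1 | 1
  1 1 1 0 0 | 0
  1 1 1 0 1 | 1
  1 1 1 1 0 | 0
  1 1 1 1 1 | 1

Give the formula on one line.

  ~a = 11111111111111110000000000000000
  (~a & b) = 00000000111111110000000000000000
  ~c = 11110000111100001111000011110000
  (a & ~c) = 00000000000000001111000011110000
  ((~a & b) | (a & ~c)) = 00000000111111111111000011110000
  (e | ((~a & b) | (a & ~c))) = 01010101111111111111010111110101

(e | ((~a & b) | (a & ~c)))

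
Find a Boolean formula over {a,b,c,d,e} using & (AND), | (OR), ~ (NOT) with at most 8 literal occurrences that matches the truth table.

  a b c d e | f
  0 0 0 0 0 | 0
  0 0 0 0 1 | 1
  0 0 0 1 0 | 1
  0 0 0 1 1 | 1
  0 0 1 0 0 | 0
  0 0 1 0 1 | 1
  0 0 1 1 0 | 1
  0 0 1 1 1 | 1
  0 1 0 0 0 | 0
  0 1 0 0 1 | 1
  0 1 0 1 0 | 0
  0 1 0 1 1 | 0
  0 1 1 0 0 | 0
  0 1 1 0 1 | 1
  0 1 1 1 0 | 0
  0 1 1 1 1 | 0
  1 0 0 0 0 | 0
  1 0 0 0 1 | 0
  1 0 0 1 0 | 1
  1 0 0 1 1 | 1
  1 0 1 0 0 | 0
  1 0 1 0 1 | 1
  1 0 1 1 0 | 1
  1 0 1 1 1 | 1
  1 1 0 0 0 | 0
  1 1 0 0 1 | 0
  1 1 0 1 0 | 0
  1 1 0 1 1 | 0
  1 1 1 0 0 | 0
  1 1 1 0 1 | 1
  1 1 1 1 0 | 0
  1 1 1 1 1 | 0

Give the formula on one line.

((d & (~b | ~d)) | ((e & ~d) & ((d | c) | ~a)))

  ~b = 11111111000000001111111100000000
  ~d = 11001100110011001100110011001100
  (~b | ~d) = 11111111110011001111111111001100
  (d & (~b | ~d)) = 00110011000000000011001100000000
  (e & ~d) = 01000100010001000100010001000100
  (d | c) = 00111111001111110011111100111111
  ~a = 11111111111111110000000000000000
  ((d | c) | ~a) = 11111111111111110011111100111111
  ((e & ~d) & ((d | c) | ~a)) = 01000100010001000000010000000100
  ((d & (~b | ~d)) | ((e & ~d) & ((d | c) | ~a))) = 01110111010001000011011100000100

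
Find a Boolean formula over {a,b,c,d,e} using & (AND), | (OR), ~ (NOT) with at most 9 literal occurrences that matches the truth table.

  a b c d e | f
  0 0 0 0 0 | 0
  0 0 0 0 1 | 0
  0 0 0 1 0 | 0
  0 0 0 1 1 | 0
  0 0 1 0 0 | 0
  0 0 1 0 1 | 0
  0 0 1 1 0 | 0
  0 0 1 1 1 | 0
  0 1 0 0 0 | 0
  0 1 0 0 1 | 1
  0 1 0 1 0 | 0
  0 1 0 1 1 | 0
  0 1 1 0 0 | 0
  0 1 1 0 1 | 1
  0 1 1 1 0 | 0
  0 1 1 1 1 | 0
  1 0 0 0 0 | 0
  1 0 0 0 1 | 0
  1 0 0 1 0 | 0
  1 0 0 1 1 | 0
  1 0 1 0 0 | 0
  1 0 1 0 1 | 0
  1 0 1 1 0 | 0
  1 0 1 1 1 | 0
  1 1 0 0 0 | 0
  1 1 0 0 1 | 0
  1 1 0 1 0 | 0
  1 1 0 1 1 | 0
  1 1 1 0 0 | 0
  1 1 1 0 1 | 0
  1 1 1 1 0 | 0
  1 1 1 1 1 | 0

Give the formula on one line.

((~a & b) & ((~d | a) & (e | (~b & ~d))))

  ~a = 11111111111111110000000000000000
  (~a & b) = 00000000111111110000000000000000
  ~d = 11001100110011001100110011001100
  (~d | a) = 11001100110011001111111111111111
  ~b = 11111111000000001111111100000000
  (~b & ~d) = 11001100000000001100110000000000
  (e | (~b & ~d)) = 11011101010101011101110101010101
  ((~d | a) & (e | (~b & ~d))) = 11001100010001001101110101010101
  ((~a & b) & ((~d | a) & (e | (~b & ~d)))) = 00000000010001000000000000000000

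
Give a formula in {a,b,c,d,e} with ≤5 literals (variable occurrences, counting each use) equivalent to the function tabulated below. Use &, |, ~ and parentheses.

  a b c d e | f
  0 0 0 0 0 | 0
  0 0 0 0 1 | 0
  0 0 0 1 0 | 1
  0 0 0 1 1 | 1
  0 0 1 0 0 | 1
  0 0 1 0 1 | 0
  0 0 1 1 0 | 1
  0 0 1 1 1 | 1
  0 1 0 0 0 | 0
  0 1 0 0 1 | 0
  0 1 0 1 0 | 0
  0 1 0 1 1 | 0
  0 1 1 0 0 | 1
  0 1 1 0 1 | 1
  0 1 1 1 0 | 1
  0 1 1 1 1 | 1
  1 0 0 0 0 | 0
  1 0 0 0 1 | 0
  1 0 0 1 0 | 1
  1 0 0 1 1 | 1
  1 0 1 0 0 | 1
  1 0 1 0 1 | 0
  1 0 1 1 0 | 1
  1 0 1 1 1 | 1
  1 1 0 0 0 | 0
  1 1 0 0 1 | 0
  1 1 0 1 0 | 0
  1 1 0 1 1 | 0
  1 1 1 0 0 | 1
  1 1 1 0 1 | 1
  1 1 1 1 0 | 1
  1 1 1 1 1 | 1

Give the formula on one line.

((c & (b | ~e)) | (~b & d))

  ~e = 10101010101010101010101010101010
  (b | ~e) = 10101010111111111010101011111111
  (c & (b | ~e)) = 00001010000011110000101000001111
  ~b = 11111111000000001111111100000000
  (~b & d) = 00110011000000000011001100000000
  ((c & (b | ~e)) | (~b & d)) = 00111011000011110011101100001111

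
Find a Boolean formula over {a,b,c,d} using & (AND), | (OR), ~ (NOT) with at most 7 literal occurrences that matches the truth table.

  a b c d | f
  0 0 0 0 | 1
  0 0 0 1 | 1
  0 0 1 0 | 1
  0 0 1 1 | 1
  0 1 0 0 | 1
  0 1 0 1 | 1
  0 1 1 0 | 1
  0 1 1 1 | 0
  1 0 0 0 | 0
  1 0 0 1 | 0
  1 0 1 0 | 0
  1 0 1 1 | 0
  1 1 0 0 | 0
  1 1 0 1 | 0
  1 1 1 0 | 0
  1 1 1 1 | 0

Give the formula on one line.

  ~a = 1111111100000000
  (~a & b) = 0000111100000000
  ~d = 1010101010101010
  ~c = 1100110011001100
  (~d | ~c) = 1110111011101110
  ((~a & b) & (~d | ~c)) = 0000111000000000
  ~b = 1111000011110000
  (~a & ~b) = 1111000000000000
  (((~a & b) & (~d | ~c)) | (~a & ~b)) = 1111111000000000

(((~a & b) & (~d | ~c)) | (~a & ~b))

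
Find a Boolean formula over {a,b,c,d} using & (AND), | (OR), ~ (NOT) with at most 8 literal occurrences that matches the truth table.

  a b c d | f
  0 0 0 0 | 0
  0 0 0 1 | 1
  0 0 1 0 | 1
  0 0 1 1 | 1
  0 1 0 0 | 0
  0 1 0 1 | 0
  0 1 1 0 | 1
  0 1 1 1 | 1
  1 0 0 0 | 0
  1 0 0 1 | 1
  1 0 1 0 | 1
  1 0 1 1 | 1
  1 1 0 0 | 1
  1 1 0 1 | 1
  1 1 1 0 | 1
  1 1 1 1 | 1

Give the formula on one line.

  ~b = 1111000011110000
  (~b | a) = 1111000011111111
  (b | d) = 0101111101011111
  ((~b | a) & (b | d)) = 0101000001011111
  (c | ((~b | a) & (b | d))) = 0111001101111111

(c | ((~b | a) & (b | d)))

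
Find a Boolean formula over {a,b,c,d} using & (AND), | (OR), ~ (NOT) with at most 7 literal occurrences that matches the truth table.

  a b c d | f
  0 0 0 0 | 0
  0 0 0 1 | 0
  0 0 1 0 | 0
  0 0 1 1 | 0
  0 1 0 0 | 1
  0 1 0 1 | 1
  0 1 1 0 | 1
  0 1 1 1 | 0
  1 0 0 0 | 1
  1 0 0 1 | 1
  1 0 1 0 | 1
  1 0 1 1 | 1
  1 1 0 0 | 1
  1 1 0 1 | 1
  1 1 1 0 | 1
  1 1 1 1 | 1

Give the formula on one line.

((b & (~c | (~a & ~d))) | (a & (~b | c)))

  ~c = 1100110011001100
  ~a = 1111111100000000
  ~d = 1010101010101010
  (~a & ~d) = 1010101000000000
  (~c | (~a & ~d)) = 1110111011001100
  (b & (~c | (~a & ~d))) = 0000111000001100
  ~b = 1111000011110000
  (~b | c) = 1111001111110011
  (a & (~b | c)) = 0000000011110011
  ((b & (~c | (~a & ~d))) | (a & (~b | c))) = 0000111011111111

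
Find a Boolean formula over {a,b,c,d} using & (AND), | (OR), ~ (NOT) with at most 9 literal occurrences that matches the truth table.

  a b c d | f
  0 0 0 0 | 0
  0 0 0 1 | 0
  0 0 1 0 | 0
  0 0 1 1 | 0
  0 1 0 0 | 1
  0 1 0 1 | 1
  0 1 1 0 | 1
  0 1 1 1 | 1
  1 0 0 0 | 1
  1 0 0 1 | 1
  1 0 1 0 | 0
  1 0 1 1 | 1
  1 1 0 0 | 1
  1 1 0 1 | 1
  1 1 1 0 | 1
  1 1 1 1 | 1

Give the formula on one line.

((a & (d | b)) | (b | (~d & ((a | d) & ~c))))

  (d | b) = 0101111101011111
  (a & (d | b)) = 0000000001011111
  ~d = 1010101010101010
  (a | d) = 0101010111111111
  ~c = 1100110011001100
  ((a | d) & ~c) = 0100010011001100
  (~d & ((a | d) & ~c)) = 0000000010001000
  (b | (~d & ((a | d) & ~c))) = 0000111110001111
  ((a & (d | b)) | (b | (~d & ((a | d) & ~c)))) = 0000111111011111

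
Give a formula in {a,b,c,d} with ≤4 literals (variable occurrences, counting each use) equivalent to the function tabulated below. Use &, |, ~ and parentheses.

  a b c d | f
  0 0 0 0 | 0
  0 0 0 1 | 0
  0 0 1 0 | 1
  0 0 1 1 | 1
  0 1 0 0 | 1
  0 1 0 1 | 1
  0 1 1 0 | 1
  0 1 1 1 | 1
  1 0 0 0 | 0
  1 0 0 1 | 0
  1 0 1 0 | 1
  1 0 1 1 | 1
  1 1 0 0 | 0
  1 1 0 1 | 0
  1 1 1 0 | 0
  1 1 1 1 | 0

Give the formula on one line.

  ~a = 1111111100000000
  (~a & b) = 0000111100000000
  ~b = 1111000011110000
  (~b & c) = 0011000000110000
  ((~a & b) | (~b & c)) = 0011111100110000

((~a & b) | (~b & c))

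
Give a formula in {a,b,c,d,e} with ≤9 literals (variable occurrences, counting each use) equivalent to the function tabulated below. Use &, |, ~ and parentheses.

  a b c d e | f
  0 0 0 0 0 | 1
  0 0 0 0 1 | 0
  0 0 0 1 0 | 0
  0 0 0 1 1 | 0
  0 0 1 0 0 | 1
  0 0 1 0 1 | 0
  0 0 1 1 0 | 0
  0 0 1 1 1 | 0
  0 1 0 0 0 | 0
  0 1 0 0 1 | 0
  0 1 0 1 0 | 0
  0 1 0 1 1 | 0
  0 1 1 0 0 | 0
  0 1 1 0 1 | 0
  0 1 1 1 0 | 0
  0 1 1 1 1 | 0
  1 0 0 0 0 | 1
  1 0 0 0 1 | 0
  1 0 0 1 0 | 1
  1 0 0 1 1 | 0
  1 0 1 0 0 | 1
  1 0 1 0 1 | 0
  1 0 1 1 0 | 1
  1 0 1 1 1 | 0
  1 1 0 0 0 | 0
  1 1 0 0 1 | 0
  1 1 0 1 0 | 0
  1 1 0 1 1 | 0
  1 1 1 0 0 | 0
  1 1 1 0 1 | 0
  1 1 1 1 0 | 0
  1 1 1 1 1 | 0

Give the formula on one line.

((~e & ~b) & (~d | (((e & (c | ~d)) & ~c) | a)))

  ~e = 10101010101010101010101010101010
  ~b = 11111111000000001111111100000000
  (~e & ~b) = 10101010000000001010101000000000
  ~d = 11001100110011001100110011001100
  (c | ~d) = 11001111110011111100111111001111
  (e & (c | ~d)) = 01000101010001010100010101000101
  ~c = 11110000111100001111000011110000
  ((e & (c | ~d)) & ~c) = 01000000010000000100000001000000
  (((e & (c | ~d)) & ~c) | a) = 01000000010000001111111111111111
  (~d | (((e & (c | ~d)) & ~c) | a)) = 11001100110011001111111111111111
  ((~e & ~b) & (~d | (((e & (c | ~d)) & ~c) | a))) = 10001000000000001010101000000000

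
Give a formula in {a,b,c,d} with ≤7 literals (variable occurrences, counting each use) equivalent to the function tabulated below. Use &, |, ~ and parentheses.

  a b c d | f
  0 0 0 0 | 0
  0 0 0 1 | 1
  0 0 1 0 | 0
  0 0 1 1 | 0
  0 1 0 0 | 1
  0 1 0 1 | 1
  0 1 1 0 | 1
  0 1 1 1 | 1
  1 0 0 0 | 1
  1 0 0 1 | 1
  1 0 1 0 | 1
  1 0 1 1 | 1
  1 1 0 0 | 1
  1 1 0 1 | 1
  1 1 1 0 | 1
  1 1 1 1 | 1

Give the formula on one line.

((d & ~c) | ((~b & a) | b))

  ~c = 1100110011001100
  (d & ~c) = 0100010001000100
  ~b = 1111000011110000
  (~b & a) = 0000000011110000
  ((~b & a) | b) = 0000111111111111
  ((d & ~c) | ((~b & a) | b)) = 0100111111111111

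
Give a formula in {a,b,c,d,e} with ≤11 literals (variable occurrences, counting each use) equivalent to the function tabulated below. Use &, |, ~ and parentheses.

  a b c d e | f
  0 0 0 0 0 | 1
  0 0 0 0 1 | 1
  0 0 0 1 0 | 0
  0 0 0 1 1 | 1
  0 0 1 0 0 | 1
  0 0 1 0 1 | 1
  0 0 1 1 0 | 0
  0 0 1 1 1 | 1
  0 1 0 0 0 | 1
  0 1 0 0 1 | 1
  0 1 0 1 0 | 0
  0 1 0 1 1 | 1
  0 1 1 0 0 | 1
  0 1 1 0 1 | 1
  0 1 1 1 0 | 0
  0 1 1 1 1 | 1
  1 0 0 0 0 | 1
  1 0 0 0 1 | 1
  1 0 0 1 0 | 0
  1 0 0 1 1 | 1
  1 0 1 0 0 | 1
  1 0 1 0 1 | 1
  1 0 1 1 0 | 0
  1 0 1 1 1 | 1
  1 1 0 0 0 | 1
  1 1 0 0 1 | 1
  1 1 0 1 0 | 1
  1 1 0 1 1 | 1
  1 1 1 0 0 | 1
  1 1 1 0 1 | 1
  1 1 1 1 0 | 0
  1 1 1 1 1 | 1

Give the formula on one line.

  ~d = 11001100110011001100110011001100
  (e | ~d) = 11011101110111011101110111011101
  (b | ~d) = 11001100111111111100110011111111
  ((b | ~d) & a) = 00000000000000001100110011111111
  ~c = 11110000111100001111000011110000
  ~e = 10101010101010101010101010101010
  (a & ~e) = 00000000000000001010101010101010
  (~c & (a & ~e)) = 00000000000000001010000010100000
  (((b | ~d) & a) & (~c & (a & ~e))) = 00000000000000001000000010100000
  ((e | ~d) | (((b | ~d) & a) & (~c & (a & ~e)))) = 11011101110111011101110111111101

((e | ~d) | (((b | ~d) & a) & (~c & (a & ~e))))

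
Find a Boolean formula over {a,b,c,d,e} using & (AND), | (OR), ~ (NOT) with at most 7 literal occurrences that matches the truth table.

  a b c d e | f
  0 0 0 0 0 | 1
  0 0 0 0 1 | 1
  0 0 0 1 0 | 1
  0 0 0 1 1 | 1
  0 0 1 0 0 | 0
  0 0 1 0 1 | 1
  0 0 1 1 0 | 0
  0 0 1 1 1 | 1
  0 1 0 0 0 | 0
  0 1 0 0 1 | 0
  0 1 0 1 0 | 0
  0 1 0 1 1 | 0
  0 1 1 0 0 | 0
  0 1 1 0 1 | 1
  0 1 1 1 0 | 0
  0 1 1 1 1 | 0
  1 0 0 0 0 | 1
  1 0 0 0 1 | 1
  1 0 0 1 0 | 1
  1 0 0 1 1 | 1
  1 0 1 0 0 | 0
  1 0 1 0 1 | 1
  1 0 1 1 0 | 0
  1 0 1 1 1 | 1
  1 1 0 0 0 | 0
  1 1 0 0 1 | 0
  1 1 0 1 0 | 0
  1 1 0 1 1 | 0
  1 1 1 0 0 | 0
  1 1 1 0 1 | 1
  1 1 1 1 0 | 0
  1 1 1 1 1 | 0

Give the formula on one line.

  ~b = 11111111000000001111111100000000
  ~d = 11001100110011001100110011001100
  (~d & c) = 00001100000011000000110000001100
  (~b | (~d & c)) = 11111111000011001111111100001100
  ~c = 11110000111100001111000011110000
  (e | ~c) = 11110101111101011111010111110101
  ((~b | (~d & c)) & (e | ~c)) = 11110101000001001111010100000100

((~b | (~d & c)) & (e | ~c))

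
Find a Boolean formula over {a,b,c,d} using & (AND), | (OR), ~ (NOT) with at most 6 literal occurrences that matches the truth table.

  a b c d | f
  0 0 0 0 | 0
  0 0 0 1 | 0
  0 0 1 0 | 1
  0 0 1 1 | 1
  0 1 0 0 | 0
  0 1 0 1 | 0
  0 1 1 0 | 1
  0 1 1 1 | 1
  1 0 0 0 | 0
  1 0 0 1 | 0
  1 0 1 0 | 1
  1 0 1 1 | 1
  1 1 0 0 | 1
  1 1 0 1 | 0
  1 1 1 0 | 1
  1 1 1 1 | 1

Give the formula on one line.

(c | ((b & a) & (~d | ~a)))

  (b & a) = 0000000000001111
  ~d = 1010101010101010
  ~a = 1111111100000000
  (~d | ~a) = 1111111110101010
  ((b & a) & (~d | ~a)) = 0000000000001010
  (c | ((b & a) & (~d | ~a))) = 0011001100111011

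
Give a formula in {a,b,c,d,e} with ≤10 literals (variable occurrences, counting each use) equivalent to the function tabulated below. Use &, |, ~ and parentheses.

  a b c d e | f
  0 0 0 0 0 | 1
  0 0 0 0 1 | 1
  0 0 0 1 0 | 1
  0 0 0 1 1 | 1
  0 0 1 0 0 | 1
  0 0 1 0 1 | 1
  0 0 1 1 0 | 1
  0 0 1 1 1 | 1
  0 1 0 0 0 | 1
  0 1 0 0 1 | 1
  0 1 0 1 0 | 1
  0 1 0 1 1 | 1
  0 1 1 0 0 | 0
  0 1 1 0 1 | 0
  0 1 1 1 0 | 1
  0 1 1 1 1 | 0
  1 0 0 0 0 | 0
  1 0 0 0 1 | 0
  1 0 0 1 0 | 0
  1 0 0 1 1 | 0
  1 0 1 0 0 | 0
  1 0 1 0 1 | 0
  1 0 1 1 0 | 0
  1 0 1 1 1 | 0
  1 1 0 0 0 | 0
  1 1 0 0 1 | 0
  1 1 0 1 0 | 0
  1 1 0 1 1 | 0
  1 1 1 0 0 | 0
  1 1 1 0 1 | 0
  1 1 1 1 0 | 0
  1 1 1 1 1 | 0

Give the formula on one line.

  ~e = 10101010101010101010101010101010
  (c & a) = 00000000000000000000111100001111
  (d | (c & a)) = 00110011001100110011111100111111
  (~e & (d | (c & a))) = 00100010001000100010101000101010
  ~b = 11111111000000001111111100000000
  ((~e & (d | (c & a))) | ~b) = 11111111001000101111111100101010
  ~c = 11110000111100001111000011110000
  (((~e & (d | (c & a))) | ~b) | ~c) = 11111111111100101111111111111010
  ~a = 11111111111111110000000000000000
  ((((~e & (d | (c & a))) | ~b) | ~c) & ~a) = 11111111111100100000000000000000

((((~e & (d | (c & a))) | ~b) | ~c) & ~a)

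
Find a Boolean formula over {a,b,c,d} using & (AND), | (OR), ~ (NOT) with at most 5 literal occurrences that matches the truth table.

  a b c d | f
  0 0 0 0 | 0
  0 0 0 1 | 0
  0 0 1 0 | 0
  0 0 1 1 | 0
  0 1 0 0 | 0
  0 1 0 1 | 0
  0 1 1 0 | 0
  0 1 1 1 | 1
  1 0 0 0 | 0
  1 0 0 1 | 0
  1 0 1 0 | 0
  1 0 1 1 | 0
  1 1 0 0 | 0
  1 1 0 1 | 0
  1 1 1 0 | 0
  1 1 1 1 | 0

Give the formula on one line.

(((a | c) & (b & d)) & ~a)

  (a | c) = 0011001111111111
  (b & d) = 0000010100000101
  ((a | c) & (b & d)) = 0000000100000101
  ~a = 1111111100000000
  (((a | c) & (b & d)) & ~a) = 0000000100000000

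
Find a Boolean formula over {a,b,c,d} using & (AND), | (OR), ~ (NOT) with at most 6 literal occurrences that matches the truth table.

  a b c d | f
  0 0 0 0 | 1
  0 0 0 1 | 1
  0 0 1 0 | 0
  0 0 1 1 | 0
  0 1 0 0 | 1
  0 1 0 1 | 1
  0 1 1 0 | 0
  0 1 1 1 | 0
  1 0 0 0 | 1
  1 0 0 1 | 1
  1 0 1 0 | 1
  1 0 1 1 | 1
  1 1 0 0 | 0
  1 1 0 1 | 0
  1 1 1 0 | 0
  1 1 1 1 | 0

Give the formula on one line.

((~a & ~c) | (a & ~b))

  ~a = 1111111100000000
  ~c = 1100110011001100
  (~a & ~c) = 1100110000000000
  ~b = 1111000011110000
  (a & ~b) = 0000000011110000
  ((~a & ~c) | (a & ~b)) = 1100110011110000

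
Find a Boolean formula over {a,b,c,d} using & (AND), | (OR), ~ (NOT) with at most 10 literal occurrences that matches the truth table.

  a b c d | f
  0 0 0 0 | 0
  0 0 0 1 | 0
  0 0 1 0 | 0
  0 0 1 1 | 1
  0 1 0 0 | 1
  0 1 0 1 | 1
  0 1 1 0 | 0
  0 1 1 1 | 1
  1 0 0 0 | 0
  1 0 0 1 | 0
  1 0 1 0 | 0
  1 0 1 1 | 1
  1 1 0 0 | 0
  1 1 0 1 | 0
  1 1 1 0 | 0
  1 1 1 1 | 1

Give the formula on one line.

  (d & c) = 0001000100010001
  ~a = 1111111100000000
  ~c = 1100110011001100
  (~c & b) = 0000110000001100
  ~d = 1010101010101010
  (~d & a) = 0000000010101010
  ((~c & b) | (~d & a)) = 0000110010101110
  (~a & ((~c & b) | (~d & a))) = 0000110000000000
  ((d & c) | (~a & ((~c & b) | (~d & a)))) = 0001110100010001

((d & c) | (~a & ((~c & b) | (~d & a))))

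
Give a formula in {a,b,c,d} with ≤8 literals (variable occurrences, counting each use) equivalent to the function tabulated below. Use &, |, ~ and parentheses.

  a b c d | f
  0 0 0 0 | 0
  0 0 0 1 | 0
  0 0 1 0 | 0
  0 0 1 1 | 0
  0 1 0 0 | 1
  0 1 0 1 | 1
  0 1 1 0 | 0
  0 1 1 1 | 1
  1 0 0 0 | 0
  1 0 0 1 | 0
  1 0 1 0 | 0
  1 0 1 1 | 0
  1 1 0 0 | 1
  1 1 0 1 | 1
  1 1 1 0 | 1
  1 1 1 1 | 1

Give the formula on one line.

(((a & (c & ~d)) | (d | ~c)) & b)

  ~d = 1010101010101010
  (c & ~d) = 0010001000100010
  (a & (c & ~d)) = 0000000000100010
  ~c = 1100110011001100
  (d | ~c) = 1101110111011101
  ((a & (c & ~d)) | (d | ~c)) = 1101110111111111
  (((a & (c & ~d)) | (d | ~c)) & b) = 0000110100001111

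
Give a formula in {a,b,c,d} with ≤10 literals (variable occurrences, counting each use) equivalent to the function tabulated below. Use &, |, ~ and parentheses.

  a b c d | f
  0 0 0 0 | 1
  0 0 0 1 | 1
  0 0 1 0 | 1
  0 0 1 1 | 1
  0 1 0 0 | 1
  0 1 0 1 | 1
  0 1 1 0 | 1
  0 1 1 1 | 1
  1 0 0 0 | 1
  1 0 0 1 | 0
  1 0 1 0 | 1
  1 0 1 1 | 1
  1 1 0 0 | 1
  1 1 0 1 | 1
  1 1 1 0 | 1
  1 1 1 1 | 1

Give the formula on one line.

((d & ((c & (~b & d)) | ~a)) | ((b | c) | ~d))

  ~b = 1111000011110000
  (~b & d) = 0101000001010000
  (c & (~b & d)) = 0001000000010000
  ~a = 1111111100000000
  ((c & (~b & d)) | ~a) = 1111111100010000
  (d & ((c & (~b & d)) | ~a)) = 0101010100010000
  (b | c) = 0011111100111111
  ~d = 1010101010101010
  ((b | c) | ~d) = 1011111110111111
  ((d & ((c & (~b & d)) | ~a)) | ((b | c) | ~d)) = 1111111110111111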